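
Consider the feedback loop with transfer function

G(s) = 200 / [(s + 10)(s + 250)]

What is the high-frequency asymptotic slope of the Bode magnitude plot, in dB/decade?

-40 dB/decade

Each pole contributes −20 dB/decade at high frequency; each zero contributes +20 dB/decade.
Net: 0 zero(s) − 2 pole(s) → -40 dB/decade.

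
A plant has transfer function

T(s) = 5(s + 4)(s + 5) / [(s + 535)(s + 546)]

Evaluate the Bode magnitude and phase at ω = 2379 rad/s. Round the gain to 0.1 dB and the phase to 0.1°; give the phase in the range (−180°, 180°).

At s = jω = j2379:
zero (s+4): 4 + j2379 → |·| = √(4²+2379²) = √5659657 ≈ 2379, ∠ = arctan(2379/4) ≈ 89.90°
zero (s+5): 5 + j2379 → |·| = √(5²+2379²) = √5659666 ≈ 2379, ∠ = arctan(2379/5) ≈ 89.88°
pole (s+535): 535 + j2379 → |·| = √(535²+2379²) = √5945866 ≈ 2438.4, ∠ = arctan(2379/535) ≈ 77.33°
pole (s+546): 546 + j2379 → |·| = √(546²+2379²) = √5957757 ≈ 2440.9, ∠ = arctan(2379/546) ≈ 77.07°
|T| = 5 · 5.6596e+06 / 5.9519e+06 ≈ 4.7544
Gain = 20 log₁₀(4.7544) ≈ 13.54 dB
∠T = 179.78° − 154.40° = 25.38°

13.5 dB, 25.4°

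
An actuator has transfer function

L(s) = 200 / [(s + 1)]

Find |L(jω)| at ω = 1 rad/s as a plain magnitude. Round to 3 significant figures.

At ω = 1 rad/s:
pole (1 + j1·1) = 1 + j1 → |·| ≈ 1.4142, ∠ ≈ 45.00°
|L| = 200 · 1 / (1.4142) ≈ 141.42

141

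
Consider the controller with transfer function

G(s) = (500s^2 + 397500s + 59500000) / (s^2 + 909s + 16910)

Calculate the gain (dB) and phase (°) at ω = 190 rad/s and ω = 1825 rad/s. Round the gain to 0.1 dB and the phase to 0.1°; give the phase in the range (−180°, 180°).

ω = 190: 53.9 dB, -35.1°; ω = 1825: 53.5 dB, 2.3°

Substitute s = j190:
Numerator: 500(j190)^2 + 397500(j190) + 59500000 = 41450000 + j75525000
Denominator: (j190)^2 + 909(j190) + 16910 = -19190 + j172710
|N| = √(41450000² + 75525000²) ≈ 8.6152e+07, ∠N ≈ 61.24°
|D| = √(19190² + 172710²) ≈ 1.7377e+05, ∠D ≈ 96.34°
|G| = 8.6152e+07 / 1.7377e+05 ≈ 495.78
Gain = 20 log₁₀(495.78) ≈ 53.91 dB
∠G = 61.24° − 96.34° = -35.10°

Substitute s = j1825:
Numerator: 500(j1825)^2 + 397500(j1825) + 59500000 = -1605812500 + j725437500
Denominator: (j1825)^2 + 909(j1825) + 16910 = -3313715 + j1658925
|N| = √(1605812500² + 725437500²) ≈ 1.7621e+09, ∠N ≈ 155.69°
|D| = √(3313715² + 1658925²) ≈ 3.7058e+06, ∠D ≈ 153.41°
|G| = 1.7621e+09 / 3.7058e+06 ≈ 475.5
Gain = 20 log₁₀(475.5) ≈ 53.54 dB
∠G = 155.69° − 153.41° = 2.28°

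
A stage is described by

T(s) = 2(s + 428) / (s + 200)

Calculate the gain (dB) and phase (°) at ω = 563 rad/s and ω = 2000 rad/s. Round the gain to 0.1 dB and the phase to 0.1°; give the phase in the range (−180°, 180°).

ω = 563: 7.5 dB, -17.7°; ω = 2000: 6.2 dB, -6.4°

At s = jω = j563:
zero (s+428): 428 + j563 → |·| = √(428²+563²) = √500153 ≈ 707.21, ∠ = arctan(563/428) ≈ 52.76°
pole (s+200): 200 + j563 → |·| = √(200²+563²) = √356969 ≈ 597.47, ∠ = arctan(563/200) ≈ 70.44°
|T| = 2 · 707.21 / 597.47 ≈ 2.3673
Gain = 20 log₁₀(2.3673) ≈ 7.49 dB
∠T = 52.76° − 70.44° = -17.68°

At s = jω = j2000:
zero (s+428): 428 + j2000 → |·| = √(428²+2000²) = √4183184 ≈ 2045.3, ∠ = arctan(2000/428) ≈ 77.92°
pole (s+200): 200 + j2000 → |·| = √(200²+2000²) = √4040000 ≈ 2010, ∠ = arctan(2000/200) ≈ 84.29°
|T| = 2 · 2045.3 / 2010 ≈ 2.0351
Gain = 20 log₁₀(2.0351) ≈ 6.17 dB
∠T = 77.92° − 84.29° = -6.37°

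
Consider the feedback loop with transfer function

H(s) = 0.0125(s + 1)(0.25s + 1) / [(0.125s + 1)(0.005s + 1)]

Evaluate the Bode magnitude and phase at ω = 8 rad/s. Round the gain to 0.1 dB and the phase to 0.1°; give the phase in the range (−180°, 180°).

-16.0 dB, 99.0°

At ω = 8 rad/s:
zero (1 + j8·1) = 1 + j8 → |·| ≈ 8.0623, ∠ ≈ 82.87°
zero (1 + j8·0.25) = 1 + j2 → |·| ≈ 2.2361, ∠ ≈ 63.43°
pole (1 + j8·0.125) = 1 + j1 → |·| ≈ 1.4142, ∠ ≈ 45.00°
pole (1 + j8·0.005) = 1 + j0.04 → |·| ≈ 1.0008, ∠ ≈ 2.29°
|H| = 0.0125 · 8.0623 · 2.2361 / (1.4142 · 1.0008) ≈ 0.15922
Gain = 20 log₁₀(0.15922) ≈ -15.96 dB
∠H = (82.87° + 63.43°) − (45.00° + 2.29°) = 99.01°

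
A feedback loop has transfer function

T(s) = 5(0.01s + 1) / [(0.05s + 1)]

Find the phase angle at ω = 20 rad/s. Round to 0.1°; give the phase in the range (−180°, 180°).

At ω = 20 rad/s:
zero (1 + j20·0.01) = 1 + j0.2 → |·| ≈ 1.0198, ∠ ≈ 11.31°
pole (1 + j20·0.05) = 1 + j1 → |·| ≈ 1.4142, ∠ ≈ 45.00°
∠T = (11.31°) − (45.00°) = -33.69°

-33.7°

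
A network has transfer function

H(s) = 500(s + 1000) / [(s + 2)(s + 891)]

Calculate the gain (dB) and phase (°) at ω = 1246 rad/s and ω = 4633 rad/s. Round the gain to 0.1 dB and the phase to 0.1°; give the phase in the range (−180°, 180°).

At s = jω = j1246:
zero (s+1000): 1000 + j1246 → |·| = √(1000²+1246²) = √2552516 ≈ 1597.7, ∠ = arctan(1246/1000) ≈ 51.25°
pole (s+2): 2 + j1246 → |·| = √(2²+1246²) = √1552520 ≈ 1246, ∠ = arctan(1246/2) ≈ 89.91°
pole (s+891): 891 + j1246 → |·| = √(891²+1246²) = √2346397 ≈ 1531.8, ∠ = arctan(1246/891) ≈ 54.43°
|H| = 500 · 1597.7 / 1.9086e+06 ≈ 0.41855
Gain = 20 log₁₀(0.41855) ≈ -7.57 dB
∠H = 51.25° − 144.34° = -93.09°

At s = jω = j4633:
zero (s+1000): 1000 + j4633 → |·| = √(1000²+4633²) = √22464689 ≈ 4739.7, ∠ = arctan(4633/1000) ≈ 77.82°
pole (s+2): 2 + j4633 → |·| = √(2²+4633²) = √21464693 ≈ 4633, ∠ = arctan(4633/2) ≈ 89.98°
pole (s+891): 891 + j4633 → |·| = √(891²+4633²) = √22258570 ≈ 4717.9, ∠ = arctan(4633/891) ≈ 79.11°
|H| = 500 · 4739.7 / 2.1858e+07 ≈ 0.10842
Gain = 20 log₁₀(0.10842) ≈ -19.30 dB
∠H = 77.82° − 169.09° = -91.27°

ω = 1246: -7.6 dB, -93.1°; ω = 4633: -19.3 dB, -91.3°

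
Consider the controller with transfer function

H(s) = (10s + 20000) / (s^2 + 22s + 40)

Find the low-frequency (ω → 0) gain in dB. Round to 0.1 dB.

54.0 dB

H(0) = 20000 / 40 = 500
20 log₁₀(500) ≈ 53.98 dB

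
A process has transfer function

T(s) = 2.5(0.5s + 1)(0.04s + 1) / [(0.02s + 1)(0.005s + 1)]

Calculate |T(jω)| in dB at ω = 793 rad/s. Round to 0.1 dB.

At ω = 793 rad/s:
zero (1 + j793·0.5) = 1 + j396.5 → |·| ≈ 396.5, ∠ ≈ 89.86°
zero (1 + j793·0.04) = 1 + j31.72 → |·| ≈ 31.736, ∠ ≈ 88.19°
pole (1 + j793·0.02) = 1 + j15.86 → |·| ≈ 15.891, ∠ ≈ 86.39°
pole (1 + j793·0.005) = 1 + j3.965 → |·| ≈ 4.0892, ∠ ≈ 75.84°
|T| = 2.5 · 396.5 · 31.736 / (15.891 · 4.0892) ≈ 484.11
Gain = 20 log₁₀(484.11) ≈ 53.70 dB

53.7 dB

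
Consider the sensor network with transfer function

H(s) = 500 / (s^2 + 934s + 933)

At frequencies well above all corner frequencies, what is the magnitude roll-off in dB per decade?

Each pole contributes −20 dB/decade at high frequency; each zero contributes +20 dB/decade.
Net: 0 zero(s) − 2 pole(s) → -40 dB/decade.

-40 dB/decade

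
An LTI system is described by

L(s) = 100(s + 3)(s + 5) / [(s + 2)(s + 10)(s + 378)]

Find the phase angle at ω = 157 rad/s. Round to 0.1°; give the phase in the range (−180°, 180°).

-21.1°

At s = jω = j157:
zero (s+3): 3 + j157 → |·| = √(3²+157²) = √24658 ≈ 157.03, ∠ = arctan(157/3) ≈ 88.91°
zero (s+5): 5 + j157 → |·| = √(5²+157²) = √24674 ≈ 157.08, ∠ = arctan(157/5) ≈ 88.18°
pole (s+2): 2 + j157 → |·| = √(2²+157²) = √24653 ≈ 157.01, ∠ = arctan(157/2) ≈ 89.27°
pole (s+10): 10 + j157 → |·| = √(10²+157²) = √24749 ≈ 157.32, ∠ = arctan(157/10) ≈ 86.36°
pole (s+378): 378 + j157 → |·| = √(378²+157²) = √167533 ≈ 409.31, ∠ = arctan(157/378) ≈ 22.56°
∠L = 177.09° − 198.19° = -21.10°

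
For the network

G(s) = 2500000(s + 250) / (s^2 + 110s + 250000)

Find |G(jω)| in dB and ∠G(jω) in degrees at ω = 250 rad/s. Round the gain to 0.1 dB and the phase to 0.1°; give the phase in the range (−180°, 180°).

At s = jω = j250:
zero (s+250): 250 + j250 → |·| = √(250²+250²) = √125000 ≈ 353.55, ∠ = arctan(250/250) ≈ 45.00°
quadratic: (j250)² + 110·j250 + 250000 = 187500 + j27500 → |·| ≈ 1.8951e+05, ∠ ≈ 8.34°
|G| = 2500000 · 353.55 / 1.8951e+05 ≈ 4664
Gain = 20 log₁₀(4664) ≈ 73.38 dB
∠G = 45.00° − 8.34° = 36.66°

73.4 dB, 36.7°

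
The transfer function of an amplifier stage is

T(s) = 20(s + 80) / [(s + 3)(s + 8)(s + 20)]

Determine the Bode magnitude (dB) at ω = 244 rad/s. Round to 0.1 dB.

-69.1 dB

At s = jω = j244:
zero (s+80): 80 + j244 → |·| = √(80²+244²) = √65936 ≈ 256.78, ∠ = arctan(244/80) ≈ 71.85°
pole (s+3): 3 + j244 → |·| = √(3²+244²) = √59545 ≈ 244.02, ∠ = arctan(244/3) ≈ 89.30°
pole (s+8): 8 + j244 → |·| = √(8²+244²) = √59600 ≈ 244.13, ∠ = arctan(244/8) ≈ 88.12°
pole (s+20): 20 + j244 → |·| = √(20²+244²) = √59936 ≈ 244.82, ∠ = arctan(244/20) ≈ 85.31°
|T| = 20 · 256.78 / 1.4585e+07 ≈ 0.00035212
Gain = 20 log₁₀(0.00035212) ≈ -69.07 dB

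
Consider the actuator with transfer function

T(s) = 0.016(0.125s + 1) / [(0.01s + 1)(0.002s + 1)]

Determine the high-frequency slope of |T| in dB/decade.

-20 dB/decade

Each pole contributes −20 dB/decade at high frequency; each zero contributes +20 dB/decade.
Net: 1 zero(s) − 2 pole(s) → -20 dB/decade.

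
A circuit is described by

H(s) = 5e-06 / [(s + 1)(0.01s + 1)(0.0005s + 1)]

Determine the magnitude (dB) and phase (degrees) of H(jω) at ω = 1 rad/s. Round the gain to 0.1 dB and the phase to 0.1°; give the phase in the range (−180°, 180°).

At ω = 1 rad/s:
pole (1 + j1·1) = 1 + j1 → |·| ≈ 1.4142, ∠ ≈ 45.00°
pole (1 + j1·0.01) = 1 + j0.01 → |·| ≈ 1, ∠ ≈ 0.57°
pole (1 + j1·0.0005) = 1 + j0.0005 → |·| ≈ 1, ∠ ≈ 0.03°
|H| = 5e-06 · 1 / (1.4142 · 1 · 1) ≈ 3.5356e-06
Gain = 20 log₁₀(3.5356e-06) ≈ -109.03 dB
∠H = (0°) − (45.00° + 0.57° + 0.03°) = -45.60°

-109.0 dB, -45.6°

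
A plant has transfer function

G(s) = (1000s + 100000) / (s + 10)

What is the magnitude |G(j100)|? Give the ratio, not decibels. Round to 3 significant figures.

1.41e+03

Substitute s = j100:
Numerator: 1000(j100) + 100000 = 100000 + j100000
Denominator: (j100) + 10 = 10 + j100
|N| = √(100000² + 100000²) ≈ 1.4142e+05, ∠N ≈ 45.00°
|D| = √(10² + 100²) ≈ 100.5, ∠D ≈ 84.29°
|G| = 1.4142e+05 / 100.5 ≈ 1407.2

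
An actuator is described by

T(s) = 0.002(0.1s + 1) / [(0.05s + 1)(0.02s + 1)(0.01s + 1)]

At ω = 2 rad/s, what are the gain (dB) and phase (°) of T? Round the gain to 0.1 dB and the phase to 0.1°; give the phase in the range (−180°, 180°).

-53.9 dB, 2.2°

At ω = 2 rad/s:
zero (1 + j2·0.1) = 1 + j0.2 → |·| ≈ 1.0198, ∠ ≈ 11.31°
pole (1 + j2·0.05) = 1 + j0.1 → |·| ≈ 1.005, ∠ ≈ 5.71°
pole (1 + j2·0.02) = 1 + j0.04 → |·| ≈ 1.0008, ∠ ≈ 2.29°
pole (1 + j2·0.01) = 1 + j0.02 → |·| ≈ 1.0002, ∠ ≈ 1.15°
|T| = 0.002 · 1.0198 / (1.005 · 1.0008 · 1.0002) ≈ 0.0020274
Gain = 20 log₁₀(0.0020274) ≈ -53.86 dB
∠T = (11.31°) − (5.71° + 2.29° + 1.15°) = 2.16°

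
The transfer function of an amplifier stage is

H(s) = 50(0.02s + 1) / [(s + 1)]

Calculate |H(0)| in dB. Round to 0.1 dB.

H(0) = 50 · 1 / 1 = 50
20 log₁₀(50) ≈ 33.98 dB

34.0 dB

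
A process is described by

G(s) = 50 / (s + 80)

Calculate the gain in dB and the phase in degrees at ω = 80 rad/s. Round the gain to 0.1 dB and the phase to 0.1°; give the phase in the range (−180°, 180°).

-7.1 dB, -45.0°

Substitute s = j80:
Numerator: 50 = 50 + j0
Denominator: (j80) + 80 = 80 + j80
|N| = √(50² + 0²) ≈ 50, ∠N ≈ 0.00°
|D| = √(80² + 80²) ≈ 113.14, ∠D ≈ 45.00°
|G| = 50 / 113.14 ≈ 0.44193
Gain = 20 log₁₀(0.44193) ≈ -7.09 dB
∠G = 0.00° − 45.00° = -45.00°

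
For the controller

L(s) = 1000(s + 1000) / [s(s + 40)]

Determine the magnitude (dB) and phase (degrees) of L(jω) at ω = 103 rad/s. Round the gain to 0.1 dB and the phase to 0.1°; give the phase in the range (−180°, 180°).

38.9 dB, -152.9°

At s = jω = j103:
zero (s+1000): 1000 + j103 → |·| = √(1000²+103²) = √1010609 ≈ 1005.3, ∠ = arctan(103/1000) ≈ 5.88°
pole (s+40): 40 + j103 → |·| = √(40²+103²) = √12209 ≈ 110.49, ∠ = arctan(103/40) ≈ 68.78°
pole at origin: |s| = 103, ∠ = 90.00° (in denominator)
|L| = 1000 · 1005.3 / 11380 ≈ 88.339
Gain = 20 log₁₀(88.339) ≈ 38.92 dB
∠L = 5.88° − 158.78° = -152.90°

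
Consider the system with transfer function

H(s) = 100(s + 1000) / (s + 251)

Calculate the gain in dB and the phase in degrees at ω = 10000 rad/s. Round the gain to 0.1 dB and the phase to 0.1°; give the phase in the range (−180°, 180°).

At s = jω = j10000:
zero (s+1000): 1000 + j10000 → |·| = √(1000²+10000²) = √101000000 ≈ 10050, ∠ = arctan(10000/1000) ≈ 84.29°
pole (s+251): 251 + j10000 → |·| = √(251²+10000²) = √100063001 ≈ 10003, ∠ = arctan(10000/251) ≈ 88.56°
|H| = 100 · 10050 / 10003 ≈ 100.47
Gain = 20 log₁₀(100.47) ≈ 40.04 dB
∠H = 84.29° − 88.56° = -4.27°

40.0 dB, -4.3°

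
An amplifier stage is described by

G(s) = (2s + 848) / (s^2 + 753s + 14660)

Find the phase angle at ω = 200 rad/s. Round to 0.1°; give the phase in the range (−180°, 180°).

Substitute s = j200:
Numerator: 2(j200) + 848 = 848 + j400
Denominator: (j200)^2 + 753(j200) + 14660 = -25340 + j150600
|N| = √(848² + 400²) ≈ 937.61, ∠N ≈ 25.25°
|D| = √(25340² + 150600²) ≈ 1.5272e+05, ∠D ≈ 99.55°
∠G = 25.25° − 99.55° = -74.30°

-74.3°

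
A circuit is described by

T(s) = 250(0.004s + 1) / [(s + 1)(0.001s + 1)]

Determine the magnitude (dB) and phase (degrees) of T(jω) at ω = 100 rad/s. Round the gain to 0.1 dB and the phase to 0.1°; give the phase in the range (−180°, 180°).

At ω = 100 rad/s:
zero (1 + j100·0.004) = 1 + j0.4 → |·| ≈ 1.077, ∠ ≈ 21.80°
pole (1 + j100·1) = 1 + j100 → |·| ≈ 100, ∠ ≈ 89.43°
pole (1 + j100·0.001) = 1 + j0.1 → |·| ≈ 1.005, ∠ ≈ 5.71°
|T| = 250 · 1.077 / (100 · 1.005) ≈ 2.6791
Gain = 20 log₁₀(2.6791) ≈ 8.56 dB
∠T = (21.80°) − (89.43° + 5.71°) = -73.34°

8.6 dB, -73.3°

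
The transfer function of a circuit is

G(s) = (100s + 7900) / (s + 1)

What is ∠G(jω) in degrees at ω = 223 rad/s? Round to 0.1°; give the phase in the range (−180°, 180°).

Substitute s = j223:
Numerator: 100(j223) + 7900 = 7900 + j22300
Denominator: (j223) + 1 = 1 + j223
|N| = √(7900² + 22300²) ≈ 23658, ∠N ≈ 70.49°
|D| = √(1² + 223²) ≈ 223, ∠D ≈ 89.74°
∠G = 70.49° − 89.74° = -19.25°

-19.3°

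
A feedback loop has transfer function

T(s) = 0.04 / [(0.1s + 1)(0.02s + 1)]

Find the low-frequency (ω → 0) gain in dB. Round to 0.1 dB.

T(0) = 0.04 · 1 / 1 = 0.04
20 log₁₀(0.04) ≈ -27.96 dB

-28.0 dB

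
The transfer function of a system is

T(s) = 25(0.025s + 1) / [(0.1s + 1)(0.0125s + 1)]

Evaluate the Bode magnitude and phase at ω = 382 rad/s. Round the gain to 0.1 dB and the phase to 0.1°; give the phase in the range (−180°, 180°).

At ω = 382 rad/s:
zero (1 + j382·0.025) = 1 + j9.55 → |·| ≈ 9.6022, ∠ ≈ 84.02°
pole (1 + j382·0.1) = 1 + j38.2 → |·| ≈ 38.213, ∠ ≈ 88.50°
pole (1 + j382·0.0125) = 1 + j4.775 → |·| ≈ 4.8786, ∠ ≈ 78.17°
|T| = 25 · 9.6022 / (38.213 · 4.8786) ≈ 1.2877
Gain = 20 log₁₀(1.2877) ≈ 2.20 dB
∠T = (84.02°) − (88.50° + 78.17°) = -82.65°

2.2 dB, -82.7°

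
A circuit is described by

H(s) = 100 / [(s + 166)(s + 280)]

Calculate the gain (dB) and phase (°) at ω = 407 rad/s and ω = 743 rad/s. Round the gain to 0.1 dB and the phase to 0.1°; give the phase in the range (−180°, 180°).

At s = jω = j407:
pole (s+166): 166 + j407 → |·| = √(166²+407²) = √193205 ≈ 439.55, ∠ = arctan(407/166) ≈ 67.81°
pole (s+280): 280 + j407 → |·| = √(280²+407²) = √244049 ≈ 494.01, ∠ = arctan(407/280) ≈ 55.47°
|H| = 100 / 2.1714e+05 ≈ 0.00046053
Gain = 20 log₁₀(0.00046053) ≈ -66.73 dB
∠H = 0.00° − 123.28° = -123.28°

At s = jω = j743:
pole (s+166): 166 + j743 → |·| = √(166²+743²) = √579605 ≈ 761.32, ∠ = arctan(743/166) ≈ 77.41°
pole (s+280): 280 + j743 → |·| = √(280²+743²) = √630449 ≈ 794.01, ∠ = arctan(743/280) ≈ 69.35°
|H| = 100 / 6.045e+05 ≈ 0.00016543
Gain = 20 log₁₀(0.00016543) ≈ -75.63 dB
∠H = 0.00° − 146.76° = -146.76°

ω = 407: -66.7 dB, -123.3°; ω = 743: -75.6 dB, -146.8°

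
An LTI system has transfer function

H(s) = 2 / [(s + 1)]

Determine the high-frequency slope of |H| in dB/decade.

-20 dB/decade

Each pole contributes −20 dB/decade at high frequency; each zero contributes +20 dB/decade.
Net: 0 zero(s) − 1 pole(s) → -20 dB/decade.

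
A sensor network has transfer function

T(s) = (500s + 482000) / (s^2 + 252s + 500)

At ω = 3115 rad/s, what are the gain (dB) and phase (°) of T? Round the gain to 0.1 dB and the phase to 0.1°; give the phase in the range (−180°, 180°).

-15.5 dB, -102.6°

Substitute s = j3115:
Numerator: 500(j3115) + 482000 = 482000 + j1557500
Denominator: (j3115)^2 + 252(j3115) + 500 = -9702725 + j784980
|N| = √(482000² + 1557500²) ≈ 1.6304e+06, ∠N ≈ 72.80°
|D| = √(9702725² + 784980²) ≈ 9.7344e+06, ∠D ≈ 175.37°
|T| = 1.6304e+06 / 9.7344e+06 ≈ 0.16749
Gain = 20 log₁₀(0.16749) ≈ -15.52 dB
∠T = 72.80° − 175.37° = -102.57°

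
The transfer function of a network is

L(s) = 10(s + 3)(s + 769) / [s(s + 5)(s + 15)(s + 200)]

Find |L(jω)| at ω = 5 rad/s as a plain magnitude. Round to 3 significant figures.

At s = jω = j5:
zero (s+3): 3 + j5 → |·| = √(3²+5²) = √34 ≈ 5.831, ∠ = arctan(5/3) ≈ 59.04°
zero (s+769): 769 + j5 → |·| = √(769²+5²) = √591386 ≈ 769.02, ∠ = arctan(5/769) ≈ 0.37°
pole (s+5): 5 + j5 → |·| = √(5²+5²) = √50 ≈ 7.0711, ∠ = arctan(5/5) ≈ 45.00°
pole (s+15): 15 + j5 → |·| = √(15²+5²) = √250 ≈ 15.811, ∠ = arctan(5/15) ≈ 18.43°
pole (s+200): 200 + j5 → |·| = √(200²+5²) = √40025 ≈ 200.06, ∠ = arctan(5/200) ≈ 1.43°
pole at origin: |s| = 5, ∠ = 90.00° (in denominator)
|L| = 10 · 4484.2 / 1.1183e+05 ≈ 0.40098

0.401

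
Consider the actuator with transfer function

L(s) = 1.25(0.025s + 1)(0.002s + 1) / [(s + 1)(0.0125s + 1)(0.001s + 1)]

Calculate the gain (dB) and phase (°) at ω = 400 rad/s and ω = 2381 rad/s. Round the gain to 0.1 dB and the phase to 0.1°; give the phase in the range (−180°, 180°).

At ω = 400 rad/s:
zero (1 + j400·0.025) = 1 + j10 → |·| ≈ 10.05, ∠ ≈ 84.29°
zero (1 + j400·0.002) = 1 + j0.8 → |·| ≈ 1.2806, ∠ ≈ 38.66°
pole (1 + j400·1) = 1 + j400 → |·| ≈ 400, ∠ ≈ 89.86°
pole (1 + j400·0.0125) = 1 + j5 → |·| ≈ 5.099, ∠ ≈ 78.69°
pole (1 + j400·0.001) = 1 + j0.4 → |·| ≈ 1.077, ∠ ≈ 21.80°
|L| = 1.25 · 10.05 · 1.2806 / (400 · 5.099 · 1.077) ≈ 0.0073237
Gain = 20 log₁₀(0.0073237) ≈ -42.71 dB
∠L = (84.29° + 38.66°) − (89.86° + 78.69° + 21.80°) = -67.40°

At ω = 2381 rad/s:
zero (1 + j2381·0.025) = 1 + j59.525 → |·| ≈ 59.533, ∠ ≈ 89.04°
zero (1 + j2381·0.002) = 1 + j4.762 → |·| ≈ 4.8659, ∠ ≈ 78.14°
pole (1 + j2381·1) = 1 + j2381 → |·| ≈ 2381, ∠ ≈ 89.98°
pole (1 + j2381·0.0125) = 1 + j29.7625 → |·| ≈ 29.779, ∠ ≈ 88.08°
pole (1 + j2381·0.001) = 1 + j2.381 → |·| ≈ 2.5825, ∠ ≈ 67.22°
|L| = 1.25 · 59.533 · 4.8659 / (2381 · 29.779 · 2.5825) ≈ 0.0019775
Gain = 20 log₁₀(0.0019775) ≈ -54.08 dB
∠L = (89.04° + 78.14°) − (89.98° + 88.08° + 67.22°) = -78.10°

ω = 400: -42.7 dB, -67.4°; ω = 2381: -54.1 dB, -78.1°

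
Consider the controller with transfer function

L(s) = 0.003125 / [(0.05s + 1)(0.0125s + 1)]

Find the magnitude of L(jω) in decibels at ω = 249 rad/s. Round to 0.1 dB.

-82.3 dB

At ω = 249 rad/s:
pole (1 + j249·0.05) = 1 + j12.45 → |·| ≈ 12.49, ∠ ≈ 85.41°
pole (1 + j249·0.0125) = 1 + j3.1125 → |·| ≈ 3.2692, ∠ ≈ 72.19°
|L| = 0.003125 · 1 / (12.49 · 3.2692) ≈ 7.6533e-05
Gain = 20 log₁₀(7.6533e-05) ≈ -82.32 dB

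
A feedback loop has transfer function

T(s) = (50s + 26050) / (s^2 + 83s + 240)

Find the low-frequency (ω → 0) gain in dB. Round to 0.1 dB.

T(0) = 26050 / 240 ≈ 108.54
20 log₁₀(108.54) ≈ 40.71 dB

40.7 dB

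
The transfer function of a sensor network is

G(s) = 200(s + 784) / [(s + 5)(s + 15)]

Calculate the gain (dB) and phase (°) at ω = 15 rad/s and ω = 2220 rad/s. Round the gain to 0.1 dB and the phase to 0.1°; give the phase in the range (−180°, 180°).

ω = 15: 53.4 dB, -115.5°; ω = 2220: -20.4 dB, -108.9°

At s = jω = j15:
zero (s+784): 784 + j15 → |·| = √(784²+15²) = √614881 ≈ 784.14, ∠ = arctan(15/784) ≈ 1.10°
pole (s+5): 5 + j15 → |·| = √(5²+15²) = √250 ≈ 15.811, ∠ = arctan(15/5) ≈ 71.57°
pole (s+15): 15 + j15 → |·| = √(15²+15²) = √450 ≈ 21.213, ∠ = arctan(15/15) ≈ 45.00°
|G| = 200 · 784.14 / 335.4 ≈ 467.58
Gain = 20 log₁₀(467.58) ≈ 53.40 dB
∠G = 1.10° − 116.57° = -115.47°

At s = jω = j2220:
zero (s+784): 784 + j2220 → |·| = √(784²+2220²) = √5543056 ≈ 2354.4, ∠ = arctan(2220/784) ≈ 70.55°
pole (s+5): 5 + j2220 → |·| = √(5²+2220²) = √4928425 ≈ 2220, ∠ = arctan(2220/5) ≈ 89.87°
pole (s+15): 15 + j2220 → |·| = √(15²+2220²) = √4928625 ≈ 2220.1, ∠ = arctan(2220/15) ≈ 89.61°
|G| = 200 · 2354.4 / 4.9286e+06 ≈ 0.09554
Gain = 20 log₁₀(0.09554) ≈ -20.40 dB
∠G = 70.55° − 179.48° = -108.93°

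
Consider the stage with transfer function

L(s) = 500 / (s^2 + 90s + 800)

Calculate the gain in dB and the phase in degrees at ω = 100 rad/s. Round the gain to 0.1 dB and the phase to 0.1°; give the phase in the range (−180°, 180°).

Substitute s = j100:
Numerator: 500 = 500 + j0
Denominator: (j100)^2 + 90(j100) + 800 = -9200 + j9000
|N| = √(500² + 0²) ≈ 500, ∠N ≈ 0.00°
|D| = √(9200² + 9000²) ≈ 12870, ∠D ≈ 135.63°
|L| = 500 / 12870 ≈ 0.03885
Gain = 20 log₁₀(0.03885) ≈ -28.21 dB
∠L = 0.00° − 135.63° = -135.63°

-28.2 dB, -135.6°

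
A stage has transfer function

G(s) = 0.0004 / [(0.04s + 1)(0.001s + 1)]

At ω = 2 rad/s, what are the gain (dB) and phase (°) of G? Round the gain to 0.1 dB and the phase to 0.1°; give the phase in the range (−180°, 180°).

-68.0 dB, -4.7°

At ω = 2 rad/s:
pole (1 + j2·0.04) = 1 + j0.08 → |·| ≈ 1.0032, ∠ ≈ 4.57°
pole (1 + j2·0.001) = 1 + j0.002 → |·| ≈ 1, ∠ ≈ 0.11°
|G| = 0.0004 · 1 / (1.0032 · 1) ≈ 0.00039872
Gain = 20 log₁₀(0.00039872) ≈ -67.99 dB
∠G = (0°) − (4.57° + 0.11°) = -4.68°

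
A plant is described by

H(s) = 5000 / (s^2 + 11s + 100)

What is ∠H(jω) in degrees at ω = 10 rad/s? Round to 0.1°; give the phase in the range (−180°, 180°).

-90.0°

At s = jω = j10:
quadratic: (j10)² + 11·j10 + 100 = 0 + j110 → |·| ≈ 110, ∠ ≈ 90.00°
∠H = 0.00° − 90.00° = -90.00°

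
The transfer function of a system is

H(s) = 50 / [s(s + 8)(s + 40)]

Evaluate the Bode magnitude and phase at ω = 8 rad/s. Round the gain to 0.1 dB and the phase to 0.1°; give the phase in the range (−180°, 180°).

-37.4 dB, -146.3°

At s = jω = j8:
pole (s+8): 8 + j8 → |·| = √(8²+8²) = √128 ≈ 11.314, ∠ = arctan(8/8) ≈ 45.00°
pole (s+40): 40 + j8 → |·| = √(40²+8²) = √1664 ≈ 40.792, ∠ = arctan(8/40) ≈ 11.31°
pole at origin: |s| = 8, ∠ = 90.00° (in denominator)
|H| = 50 / 3692.2 ≈ 0.013542
Gain = 20 log₁₀(0.013542) ≈ -37.37 dB
∠H = 0.00° − 146.31° = -146.31°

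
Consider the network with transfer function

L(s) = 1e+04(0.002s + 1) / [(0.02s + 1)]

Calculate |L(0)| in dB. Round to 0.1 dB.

L(0) = 1e+04 · 1 / 1 = 10000
20 log₁₀(10000) ≈ 80.00 dB

80.0 dB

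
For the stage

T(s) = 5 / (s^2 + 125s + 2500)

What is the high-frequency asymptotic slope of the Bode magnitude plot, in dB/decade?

Each pole contributes −20 dB/decade at high frequency; each zero contributes +20 dB/decade.
Net: 0 zero(s) − 2 pole(s) → -40 dB/decade.

-40 dB/decade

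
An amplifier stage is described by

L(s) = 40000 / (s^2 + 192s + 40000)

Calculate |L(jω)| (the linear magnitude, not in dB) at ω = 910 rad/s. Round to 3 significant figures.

At s = jω = j910:
quadratic: (j910)² + 192·j910 + 40000 = -788100 + j174720 → |·| ≈ 8.0724e+05, ∠ ≈ 167.50°
|L| = 40000 / 8.0724e+05 ≈ 0.049552

0.0496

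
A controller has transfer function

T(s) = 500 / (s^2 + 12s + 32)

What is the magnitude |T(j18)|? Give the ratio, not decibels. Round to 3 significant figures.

1.38

Substitute s = j18:
Numerator: 500 = 500 + j0
Denominator: (j18)^2 + 12(j18) + 32 = -292 + j216
|N| = √(500² + 0²) ≈ 500, ∠N ≈ 0.00°
|D| = √(292² + 216²) ≈ 363.21, ∠D ≈ 143.51°
|T| = 500 / 363.21 ≈ 1.3766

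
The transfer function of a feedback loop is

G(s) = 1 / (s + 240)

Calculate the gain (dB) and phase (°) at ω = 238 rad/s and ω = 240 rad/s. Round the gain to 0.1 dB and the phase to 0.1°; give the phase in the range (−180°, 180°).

ω = 238: -50.6 dB, -44.8°; ω = 240: -50.6 dB, -45.0°

Substitute s = j238:
Numerator: 1 = 1 + j0
Denominator: (j238) + 240 = 240 + j238
|N| = √(1² + 0²) ≈ 1, ∠N ≈ 0.00°
|D| = √(240² + 238²) ≈ 338, ∠D ≈ 44.76°
|G| = 1 / 338 ≈ 0.0029586
Gain = 20 log₁₀(0.0029586) ≈ -50.58 dB
∠G = 0.00° − 44.76° = -44.76°

Substitute s = j240:
Numerator: 1 = 1 + j0
Denominator: (j240) + 240 = 240 + j240
|N| = √(1² + 0²) ≈ 1, ∠N ≈ 0.00°
|D| = √(240² + 240²) ≈ 339.41, ∠D ≈ 45.00°
|G| = 1 / 339.41 ≈ 0.0029463
Gain = 20 log₁₀(0.0029463) ≈ -50.61 dB
∠G = 0.00° − 45.00° = -45.00°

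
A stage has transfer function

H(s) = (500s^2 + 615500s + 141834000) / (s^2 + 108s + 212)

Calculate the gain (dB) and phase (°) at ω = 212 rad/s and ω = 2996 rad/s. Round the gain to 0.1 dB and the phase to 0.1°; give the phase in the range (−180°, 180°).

Substitute s = j212:
Numerator: 500(j212)^2 + 615500(j212) + 141834000 = 119362000 + j130486000
Denominator: (j212)^2 + 108(j212) + 212 = -44732 + j22896
|N| = √(119362000² + 130486000²) ≈ 1.7684e+08, ∠N ≈ 47.55°
|D| = √(44732² + 22896²) ≈ 50251, ∠D ≈ 152.89°
|H| = 1.7684e+08 / 50251 ≈ 3519.1
Gain = 20 log₁₀(3519.1) ≈ 70.93 dB
∠H = 47.55° − 152.89° = -105.34°

Substitute s = j2996:
Numerator: 500(j2996)^2 + 615500(j2996) + 141834000 = -4346174000 + j1844038000
Denominator: (j2996)^2 + 108(j2996) + 212 = -8975804 + j323568
|N| = √(4346174000² + 1844038000²) ≈ 4.7212e+09, ∠N ≈ 157.01°
|D| = √(8975804² + 323568²) ≈ 8.9816e+06, ∠D ≈ 177.94°
|H| = 4.7212e+09 / 8.9816e+06 ≈ 525.65
Gain = 20 log₁₀(525.65) ≈ 54.41 dB
∠H = 157.01° − 177.94° = -20.93°

ω = 212: 70.9 dB, -105.3°; ω = 2996: 54.4 dB, -20.9°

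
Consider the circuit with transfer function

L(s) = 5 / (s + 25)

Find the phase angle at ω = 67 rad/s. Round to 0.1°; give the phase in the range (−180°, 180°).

-69.5°

At s = jω = j67:
pole (s+25): 25 + j67 → |·| = √(25²+67²) = √5114 ≈ 71.512, ∠ = arctan(67/25) ≈ 69.54°
∠L = 0.00° − 69.54° = -69.54°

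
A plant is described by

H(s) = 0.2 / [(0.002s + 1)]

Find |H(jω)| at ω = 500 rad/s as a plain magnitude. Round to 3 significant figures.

At ω = 500 rad/s:
pole (1 + j500·0.002) = 1 + j1 → |·| ≈ 1.4142, ∠ ≈ 45.00°
|H| = 0.2 · 1 / (1.4142) ≈ 0.14142

0.141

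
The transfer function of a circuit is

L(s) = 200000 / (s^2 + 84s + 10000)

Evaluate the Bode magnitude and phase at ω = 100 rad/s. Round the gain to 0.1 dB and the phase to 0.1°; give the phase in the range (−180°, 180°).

27.5 dB, -90.0°

At s = jω = j100:
quadratic: (j100)² + 84·j100 + 10000 = 0 + j8400 → |·| ≈ 8400, ∠ ≈ 90.00°
|L| = 200000 / 8400 ≈ 23.81
Gain = 20 log₁₀(23.81) ≈ 27.54 dB
∠L = 0.00° − 90.00° = -90.00°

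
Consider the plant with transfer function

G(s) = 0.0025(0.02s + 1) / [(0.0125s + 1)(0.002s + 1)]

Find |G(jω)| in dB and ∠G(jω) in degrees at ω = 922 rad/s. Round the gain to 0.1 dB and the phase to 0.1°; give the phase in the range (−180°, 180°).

At ω = 922 rad/s:
zero (1 + j922·0.02) = 1 + j18.44 → |·| ≈ 18.467, ∠ ≈ 86.90°
pole (1 + j922·0.0125) = 1 + j11.525 → |·| ≈ 11.568, ∠ ≈ 85.04°
pole (1 + j922·0.002) = 1 + j1.844 → |·| ≈ 2.0977, ∠ ≈ 61.53°
|G| = 0.0025 · 18.467 / (11.568 · 2.0977) ≈ 0.0019025
Gain = 20 log₁₀(0.0019025) ≈ -54.41 dB
∠G = (86.90°) − (85.04° + 61.53°) = -59.67°

-54.4 dB, -59.7°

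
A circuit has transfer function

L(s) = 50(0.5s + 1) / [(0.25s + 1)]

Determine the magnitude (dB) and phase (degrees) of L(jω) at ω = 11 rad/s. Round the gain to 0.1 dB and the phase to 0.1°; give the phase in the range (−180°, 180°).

At ω = 11 rad/s:
zero (1 + j11·0.5) = 1 + j5.5 → |·| ≈ 5.5902, ∠ ≈ 79.70°
pole (1 + j11·0.25) = 1 + j2.75 → |·| ≈ 2.9262, ∠ ≈ 70.02°
|L| = 50 · 5.5902 / (2.9262) ≈ 95.52
Gain = 20 log₁₀(95.52) ≈ 39.60 dB
∠L = (79.70°) − (70.02°) = 9.68°

39.6 dB, 9.7°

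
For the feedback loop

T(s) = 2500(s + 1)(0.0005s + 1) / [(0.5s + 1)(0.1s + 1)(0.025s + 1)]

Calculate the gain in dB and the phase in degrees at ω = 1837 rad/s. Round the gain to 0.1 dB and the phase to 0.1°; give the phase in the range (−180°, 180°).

-1.9 dB, -135.8°

At ω = 1837 rad/s:
zero (1 + j1837·1) = 1 + j1837 → |·| ≈ 1837, ∠ ≈ 89.97°
zero (1 + j1837·0.0005) = 1 + j0.9185 → |·| ≈ 1.3578, ∠ ≈ 42.57°
pole (1 + j1837·0.5) = 1 + j918.5 → |·| ≈ 918.5, ∠ ≈ 89.94°
pole (1 + j1837·0.1) = 1 + j183.7 → |·| ≈ 183.7, ∠ ≈ 89.69°
pole (1 + j1837·0.025) = 1 + j45.925 → |·| ≈ 45.936, ∠ ≈ 88.75°
|T| = 2500 · 1837 · 1.3578 / (918.5 · 183.7 · 45.936) ≈ 0.80453
Gain = 20 log₁₀(0.80453) ≈ -1.89 dB
∠T = (89.97° + 42.57°) − (89.94° + 89.69° + 88.75°) = -135.84°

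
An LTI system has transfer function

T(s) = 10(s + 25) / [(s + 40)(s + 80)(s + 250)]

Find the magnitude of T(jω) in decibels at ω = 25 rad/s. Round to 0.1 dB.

At s = jω = j25:
zero (s+25): 25 + j25 → |·| = √(25²+25²) = √1250 ≈ 35.355, ∠ = arctan(25/25) ≈ 45.00°
pole (s+40): 40 + j25 → |·| = √(40²+25²) = √2225 ≈ 47.17, ∠ = arctan(25/40) ≈ 32.01°
pole (s+80): 80 + j25 → |·| = √(80²+25²) = √7025 ≈ 83.815, ∠ = arctan(25/80) ≈ 17.35°
pole (s+250): 250 + j25 → |·| = √(250²+25²) = √63125 ≈ 251.25, ∠ = arctan(25/250) ≈ 5.71°
|T| = 10 · 35.355 / 9.9333e+05 ≈ 0.00035592
Gain = 20 log₁₀(0.00035592) ≈ -68.97 dB

-69.0 dB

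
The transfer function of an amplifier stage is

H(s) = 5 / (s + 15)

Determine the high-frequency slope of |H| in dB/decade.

-20 dB/decade

Each pole contributes −20 dB/decade at high frequency; each zero contributes +20 dB/decade.
Net: 0 zero(s) − 1 pole(s) → -20 dB/decade.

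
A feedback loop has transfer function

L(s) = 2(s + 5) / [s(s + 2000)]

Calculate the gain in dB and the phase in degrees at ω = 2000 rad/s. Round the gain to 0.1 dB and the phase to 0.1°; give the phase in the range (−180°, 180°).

At s = jω = j2000:
zero (s+5): 5 + j2000 → |·| = √(5²+2000²) = √4000025 ≈ 2000, ∠ = arctan(2000/5) ≈ 89.86°
pole (s+2000): 2000 + j2000 → |·| = √(2000²+2000²) = √8000000 ≈ 2828.4, ∠ = arctan(2000/2000) ≈ 45.00°
pole at origin: |s| = 2000, ∠ = 90.00° (in denominator)
|L| = 2 · 2000 / 5.6568e+06 ≈ 0.00070711
Gain = 20 log₁₀(0.00070711) ≈ -63.01 dB
∠L = 89.86° − 135.00° = -45.14°

-63.0 dB, -45.1°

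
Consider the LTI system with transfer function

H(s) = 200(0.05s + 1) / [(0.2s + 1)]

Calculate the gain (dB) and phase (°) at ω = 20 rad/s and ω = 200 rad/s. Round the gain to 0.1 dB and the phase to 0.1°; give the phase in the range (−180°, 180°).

ω = 20: 36.7 dB, -31.0°; ω = 200: 34.0 dB, -4.3°

At ω = 20 rad/s:
zero (1 + j20·0.05) = 1 + j1 → |·| ≈ 1.4142, ∠ ≈ 45.00°
pole (1 + j20·0.2) = 1 + j4 → |·| ≈ 4.1231, ∠ ≈ 75.96°
|H| = 200 · 1.4142 / (4.1231) ≈ 68.599
Gain = 20 log₁₀(68.599) ≈ 36.73 dB
∠H = (45.00°) − (75.96°) = -30.96°

At ω = 200 rad/s:
zero (1 + j200·0.05) = 1 + j10 → |·| ≈ 10.05, ∠ ≈ 84.29°
pole (1 + j200·0.2) = 1 + j40 → |·| ≈ 40.012, ∠ ≈ 88.57°
|H| = 200 · 10.05 / (40.012) ≈ 50.235
Gain = 20 log₁₀(50.235) ≈ 34.02 dB
∠H = (84.29°) − (88.57°) = -4.28°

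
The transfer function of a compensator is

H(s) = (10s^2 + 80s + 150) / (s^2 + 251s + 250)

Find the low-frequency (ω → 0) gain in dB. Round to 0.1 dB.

H(0) = 150 / 250 = 0.6
20 log₁₀(0.6) ≈ -4.44 dB

-4.4 dB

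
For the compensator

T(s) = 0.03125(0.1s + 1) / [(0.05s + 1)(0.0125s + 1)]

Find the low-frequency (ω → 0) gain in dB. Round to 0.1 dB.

-30.1 dB

T(0) = 0.03125 · 1 / 1 = 0.03125
20 log₁₀(0.03125) ≈ -30.10 dB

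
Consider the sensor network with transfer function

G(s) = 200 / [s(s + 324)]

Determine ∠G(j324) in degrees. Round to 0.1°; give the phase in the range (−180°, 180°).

At s = jω = j324:
pole (s+324): 324 + j324 → |·| = √(324²+324²) = √209952 ≈ 458.21, ∠ = arctan(324/324) ≈ 45.00°
pole at origin: |s| = 324, ∠ = 90.00° (in denominator)
∠G = 0.00° − 135.00° = -135.00°

-135.0°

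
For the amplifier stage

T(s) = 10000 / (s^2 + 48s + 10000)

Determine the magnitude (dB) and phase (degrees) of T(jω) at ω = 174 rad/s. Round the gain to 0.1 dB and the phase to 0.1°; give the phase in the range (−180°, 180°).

-6.8 dB, -157.6°

At s = jω = j174:
quadratic: (j174)² + 48·j174 + 10000 = -20276 + j8352 → |·| ≈ 21929, ∠ ≈ 157.61°
|T| = 10000 / 21929 ≈ 0.45602
Gain = 20 log₁₀(0.45602) ≈ -6.82 dB
∠T = 0.00° − 157.61° = -157.61°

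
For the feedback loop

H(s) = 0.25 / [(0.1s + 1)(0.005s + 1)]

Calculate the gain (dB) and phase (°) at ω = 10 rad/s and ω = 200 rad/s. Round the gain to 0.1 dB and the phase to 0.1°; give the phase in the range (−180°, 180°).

At ω = 10 rad/s:
pole (1 + j10·0.1) = 1 + j1 → |·| ≈ 1.4142, ∠ ≈ 45.00°
pole (1 + j10·0.005) = 1 + j0.05 → |·| ≈ 1.0012, ∠ ≈ 2.86°
|H| = 0.25 · 1 / (1.4142 · 1.0012) ≈ 0.17657
Gain = 20 log₁₀(0.17657) ≈ -15.06 dB
∠H = (0°) − (45.00° + 2.86°) = -47.86°

At ω = 200 rad/s:
pole (1 + j200·0.1) = 1 + j20 → |·| ≈ 20.025, ∠ ≈ 87.14°
pole (1 + j200·0.005) = 1 + j1 → |·| ≈ 1.4142, ∠ ≈ 45.00°
|H| = 0.25 · 1 / (20.025 · 1.4142) ≈ 0.0088279
Gain = 20 log₁₀(0.0088279) ≈ -41.08 dB
∠H = (0°) − (87.14° + 45.00°) = -132.14°

ω = 10: -15.1 dB, -47.9°; ω = 200: -41.1 dB, -132.1°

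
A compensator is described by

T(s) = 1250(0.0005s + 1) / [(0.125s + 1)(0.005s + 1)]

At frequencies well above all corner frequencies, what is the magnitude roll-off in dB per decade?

Each pole contributes −20 dB/decade at high frequency; each zero contributes +20 dB/decade.
Net: 1 zero(s) − 2 pole(s) → -20 dB/decade.

-20 dB/decade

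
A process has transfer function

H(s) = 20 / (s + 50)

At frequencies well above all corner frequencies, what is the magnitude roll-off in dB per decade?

-20 dB/decade

Each pole contributes −20 dB/decade at high frequency; each zero contributes +20 dB/decade.
Net: 0 zero(s) − 1 pole(s) → -20 dB/decade.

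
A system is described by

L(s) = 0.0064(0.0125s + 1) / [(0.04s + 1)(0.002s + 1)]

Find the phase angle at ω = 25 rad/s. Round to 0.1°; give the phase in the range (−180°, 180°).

-30.5°

At ω = 25 rad/s:
zero (1 + j25·0.0125) = 1 + j0.3125 → |·| ≈ 1.0477, ∠ ≈ 17.35°
pole (1 + j25·0.04) = 1 + j1 → |·| ≈ 1.4142, ∠ ≈ 45.00°
pole (1 + j25·0.002) = 1 + j0.05 → |·| ≈ 1.0012, ∠ ≈ 2.86°
∠L = (17.35°) − (45.00° + 2.86°) = -30.51°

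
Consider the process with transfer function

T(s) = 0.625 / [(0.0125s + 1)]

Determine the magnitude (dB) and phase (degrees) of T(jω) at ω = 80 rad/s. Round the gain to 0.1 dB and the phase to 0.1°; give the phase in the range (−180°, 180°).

-7.1 dB, -45.0°

At ω = 80 rad/s:
pole (1 + j80·0.0125) = 1 + j1 → |·| ≈ 1.4142, ∠ ≈ 45.00°
|T| = 0.625 · 1 / (1.4142) ≈ 0.44195
Gain = 20 log₁₀(0.44195) ≈ -7.09 dB
∠T = (0°) − (45.00°) = -45.00°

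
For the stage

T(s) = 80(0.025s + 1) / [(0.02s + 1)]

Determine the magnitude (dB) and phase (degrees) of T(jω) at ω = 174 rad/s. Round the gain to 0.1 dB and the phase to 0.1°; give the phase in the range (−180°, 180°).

At ω = 174 rad/s:
zero (1 + j174·0.025) = 1 + j4.35 → |·| ≈ 4.4635, ∠ ≈ 77.05°
pole (1 + j174·0.02) = 1 + j3.48 → |·| ≈ 3.6208, ∠ ≈ 73.97°
|T| = 80 · 4.4635 / (3.6208) ≈ 98.619
Gain = 20 log₁₀(98.619) ≈ 39.88 dB
∠T = (77.05°) − (73.97°) = 3.08°

39.9 dB, 3.1°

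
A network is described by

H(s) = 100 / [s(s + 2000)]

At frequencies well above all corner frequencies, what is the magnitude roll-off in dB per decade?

Each pole contributes −20 dB/decade at high frequency; each zero contributes +20 dB/decade.
Net: 0 zero(s) − 2 pole(s) → -40 dB/decade.

-40 dB/decade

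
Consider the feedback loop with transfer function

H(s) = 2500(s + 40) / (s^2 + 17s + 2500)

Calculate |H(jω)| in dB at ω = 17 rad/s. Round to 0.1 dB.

At s = jω = j17:
zero (s+40): 40 + j17 → |·| = √(40²+17²) = √1889 ≈ 43.463, ∠ = arctan(17/40) ≈ 23.03°
quadratic: (j17)² + 17·j17 + 2500 = 2211 + j289 → |·| ≈ 2229.8, ∠ ≈ 7.45°
|H| = 2500 · 43.463 / 2229.8 ≈ 48.73
Gain = 20 log₁₀(48.73) ≈ 33.76 dB

33.8 dB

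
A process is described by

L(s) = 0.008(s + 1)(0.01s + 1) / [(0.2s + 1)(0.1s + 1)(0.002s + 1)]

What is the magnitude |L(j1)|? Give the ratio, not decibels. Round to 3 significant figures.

At ω = 1 rad/s:
zero (1 + j1·1) = 1 + j1 → |·| ≈ 1.4142, ∠ ≈ 45.00°
zero (1 + j1·0.01) = 1 + j0.01 → |·| ≈ 1, ∠ ≈ 0.57°
pole (1 + j1·0.2) = 1 + j0.2 → |·| ≈ 1.0198, ∠ ≈ 11.31°
pole (1 + j1·0.1) = 1 + j0.1 → |·| ≈ 1.005, ∠ ≈ 5.71°
pole (1 + j1·0.002) = 1 + j0.002 → |·| ≈ 1, ∠ ≈ 0.11°
|L| = 0.008 · 1.4142 · 1 / (1.0198 · 1.005 · 1) ≈ 0.011039

0.0110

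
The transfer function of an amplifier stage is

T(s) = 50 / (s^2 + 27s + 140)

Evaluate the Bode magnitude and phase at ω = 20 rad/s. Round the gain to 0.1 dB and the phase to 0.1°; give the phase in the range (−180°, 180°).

Substitute s = j20:
Numerator: 50 = 50 + j0
Denominator: (j20)^2 + 27(j20) + 140 = -260 + j540
|N| = √(50² + 0²) ≈ 50, ∠N ≈ 0.00°
|D| = √(260² + 540²) ≈ 599.33, ∠D ≈ 115.71°
|T| = 50 / 599.33 ≈ 0.083426
Gain = 20 log₁₀(0.083426) ≈ -21.57 dB
∠T = 0.00° − 115.71° = -115.71°

-21.6 dB, -115.7°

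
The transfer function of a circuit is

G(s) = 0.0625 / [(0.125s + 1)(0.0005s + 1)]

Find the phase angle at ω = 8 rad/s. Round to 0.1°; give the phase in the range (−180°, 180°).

At ω = 8 rad/s:
pole (1 + j8·0.125) = 1 + j1 → |·| ≈ 1.4142, ∠ ≈ 45.00°
pole (1 + j8·0.0005) = 1 + j0.004 → |·| ≈ 1, ∠ ≈ 0.23°
∠G = (0°) − (45.00° + 0.23°) = -45.23°

-45.2°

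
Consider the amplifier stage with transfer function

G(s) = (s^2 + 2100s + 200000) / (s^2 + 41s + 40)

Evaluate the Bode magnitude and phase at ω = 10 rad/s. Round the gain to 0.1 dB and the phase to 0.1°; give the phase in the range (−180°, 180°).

53.7 dB, -92.3°

Substitute s = j10:
Numerator: (j10)^2 + 2100(j10) + 200000 = 199900 + j21000
Denominator: (j10)^2 + 41(j10) + 40 = -60 + j410
|N| = √(199900² + 21000²) ≈ 2.01e+05, ∠N ≈ 6.00°
|D| = √(60² + 410²) ≈ 414.37, ∠D ≈ 98.33°
|G| = 2.01e+05 / 414.37 ≈ 485.07
Gain = 20 log₁₀(485.07) ≈ 53.72 dB
∠G = 6.00° − 98.33° = -92.33°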